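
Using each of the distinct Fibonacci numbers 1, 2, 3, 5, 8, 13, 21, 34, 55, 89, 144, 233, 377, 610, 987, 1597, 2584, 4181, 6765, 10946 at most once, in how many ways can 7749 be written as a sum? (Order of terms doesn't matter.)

21

7749 = 6765+610+233+89+34+13+5 = 6765+610+233+89+34+13+3+2 = 4181+2584+610+233+89+34+13+5 = 6765+610+233+89+34+8+5+3+2 = 4181+2584+610+233+89+34+13+3+2 = … (16 more), for 21 in all.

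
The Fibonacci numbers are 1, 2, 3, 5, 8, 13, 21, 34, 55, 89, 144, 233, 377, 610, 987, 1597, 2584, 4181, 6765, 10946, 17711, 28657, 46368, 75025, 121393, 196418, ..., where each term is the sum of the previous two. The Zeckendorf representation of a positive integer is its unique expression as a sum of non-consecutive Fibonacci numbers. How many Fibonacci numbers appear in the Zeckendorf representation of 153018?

Greedy algorithm:
largest Fibonacci ≤ 153018 is 121393; 153018 − 121393 = 31625
largest Fibonacci ≤ 31625 is 28657; 31625 − 28657 = 2968
largest Fibonacci ≤ 2968 is 2584; 2968 − 2584 = 384
largest Fibonacci ≤ 384 is 377; 384 − 377 = 7
largest Fibonacci ≤ 7 is 5; 7 − 5 = 2
largest Fibonacci ≤ 2 is 2; 2 − 2 = 0
153018 = 121393 + 28657 + 2584 + 377 + 5 + 2, which has 6 terms.

6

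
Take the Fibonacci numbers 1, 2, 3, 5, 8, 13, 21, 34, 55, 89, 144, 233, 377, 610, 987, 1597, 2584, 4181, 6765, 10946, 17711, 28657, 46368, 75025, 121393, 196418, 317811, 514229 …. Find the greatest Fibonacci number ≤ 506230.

317811

317811 ≤ 506230 < 514229, so the largest Fibonacci number not exceeding 506230 is 317811.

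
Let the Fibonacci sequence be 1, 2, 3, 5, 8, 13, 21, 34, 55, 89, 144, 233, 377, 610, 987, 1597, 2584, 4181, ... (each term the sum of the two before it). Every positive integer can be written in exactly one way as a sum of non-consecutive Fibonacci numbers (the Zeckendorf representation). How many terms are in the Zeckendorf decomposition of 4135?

7

Greedy algorithm:
4135 − 2584 = 1551
1551 − 987 = 564
564 − 377 = 187
187 − 144 = 43
43 − 34 = 9
9 − 8 = 1
1 − 1 = 0
4135 = 2584 + 987 + 377 + 144 + 34 + 8 + 1, which has 7 terms.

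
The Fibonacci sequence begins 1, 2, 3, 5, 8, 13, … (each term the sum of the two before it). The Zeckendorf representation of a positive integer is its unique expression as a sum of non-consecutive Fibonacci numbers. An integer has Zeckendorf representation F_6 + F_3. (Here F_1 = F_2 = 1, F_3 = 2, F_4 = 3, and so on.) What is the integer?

F_6 + F_3 = 8 + 2 = 10.

10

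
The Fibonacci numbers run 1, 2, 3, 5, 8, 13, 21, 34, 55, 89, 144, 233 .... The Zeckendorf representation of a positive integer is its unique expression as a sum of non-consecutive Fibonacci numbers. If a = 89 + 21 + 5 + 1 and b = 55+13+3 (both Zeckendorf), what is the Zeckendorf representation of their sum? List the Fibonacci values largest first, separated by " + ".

144 + 34 + 8 + 1

The two numbers are 116 and 71, so their sum is 187.
187 − 144 = 43
43 − 34 = 9
9 − 8 = 1
1 − 1 = 0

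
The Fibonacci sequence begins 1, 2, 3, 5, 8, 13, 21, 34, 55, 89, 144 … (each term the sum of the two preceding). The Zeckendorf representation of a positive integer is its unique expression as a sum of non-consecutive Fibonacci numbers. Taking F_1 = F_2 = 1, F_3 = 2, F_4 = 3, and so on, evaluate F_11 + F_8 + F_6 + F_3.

120

F_11 + F_8 + F_6 + F_3 = 89 + 21 + 8 + 2 = 120.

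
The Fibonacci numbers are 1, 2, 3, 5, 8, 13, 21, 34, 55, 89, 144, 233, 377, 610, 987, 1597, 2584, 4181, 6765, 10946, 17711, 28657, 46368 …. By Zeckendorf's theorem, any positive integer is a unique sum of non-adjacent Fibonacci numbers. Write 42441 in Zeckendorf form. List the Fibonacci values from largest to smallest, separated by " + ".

28657 + 10946 + 2584 + 233 + 21

Greedily peel off the largest Fibonacci term at each step:
42441: greatest Fibonacci not exceeding it is 28657, leaving 13784
13784: greatest Fibonacci not exceeding it is 10946, leaving 2838
2838: greatest Fibonacci not exceeding it is 2584, leaving 254
254: greatest Fibonacci not exceeding it is 233, leaving 21
21: greatest Fibonacci not exceeding it is 21, leaving 0
So 42441 = 28657 + 10946 + 2584 + 233 + 21, with no two terms consecutive in the sequence.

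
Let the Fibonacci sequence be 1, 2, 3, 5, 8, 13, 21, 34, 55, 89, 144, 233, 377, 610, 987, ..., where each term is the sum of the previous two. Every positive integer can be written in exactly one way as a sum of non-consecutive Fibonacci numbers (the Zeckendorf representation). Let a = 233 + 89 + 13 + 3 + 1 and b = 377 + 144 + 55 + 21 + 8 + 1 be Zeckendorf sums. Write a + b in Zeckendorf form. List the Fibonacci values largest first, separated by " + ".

610 + 233 + 89 + 13

The two numbers are 339 and 606, so their sum is 945.
largest Fibonacci ≤ 945 is 610; 945 − 610 = 335
largest Fibonacci ≤ 335 is 233; 335 − 233 = 102
largest Fibonacci ≤ 102 is 89; 102 − 89 = 13
largest Fibonacci ≤ 13 is 13; 13 − 13 = 0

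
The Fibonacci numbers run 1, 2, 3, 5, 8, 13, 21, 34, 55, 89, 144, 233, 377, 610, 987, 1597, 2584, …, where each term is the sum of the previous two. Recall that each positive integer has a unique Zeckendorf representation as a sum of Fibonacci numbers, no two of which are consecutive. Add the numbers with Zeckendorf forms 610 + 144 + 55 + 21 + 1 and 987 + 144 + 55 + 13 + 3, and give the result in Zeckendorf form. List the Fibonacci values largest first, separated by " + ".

1597 + 377 + 55 + 3 + 1

The two numbers are 831 and 1202, so their sum is 2033.
2033 − 1597 = 436
436 − 377 = 59
59 − 55 = 4
4 − 3 = 1
1 − 1 = 0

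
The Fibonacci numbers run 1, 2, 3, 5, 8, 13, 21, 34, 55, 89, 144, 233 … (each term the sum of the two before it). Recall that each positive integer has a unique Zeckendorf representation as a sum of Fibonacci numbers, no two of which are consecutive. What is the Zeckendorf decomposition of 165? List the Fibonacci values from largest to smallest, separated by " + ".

144 + 21

Greedy algorithm:
165 − 144 = 21
21 − 21 = 0
So 165 = 144 + 21, with no two terms consecutive in the sequence.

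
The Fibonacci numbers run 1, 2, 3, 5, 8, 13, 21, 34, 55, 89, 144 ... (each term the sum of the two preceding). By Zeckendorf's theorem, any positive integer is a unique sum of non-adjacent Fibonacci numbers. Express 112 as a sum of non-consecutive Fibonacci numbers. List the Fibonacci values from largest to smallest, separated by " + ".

Greedy algorithm:
take 89 (≤ 112); 112 − 89 = 23
take 21 (≤ 23); 23 − 21 = 2
take 2 (≤ 2); 2 − 2 = 0
So 112 = 89 + 21 + 2, with no two terms consecutive in the sequence.

89 + 21 + 2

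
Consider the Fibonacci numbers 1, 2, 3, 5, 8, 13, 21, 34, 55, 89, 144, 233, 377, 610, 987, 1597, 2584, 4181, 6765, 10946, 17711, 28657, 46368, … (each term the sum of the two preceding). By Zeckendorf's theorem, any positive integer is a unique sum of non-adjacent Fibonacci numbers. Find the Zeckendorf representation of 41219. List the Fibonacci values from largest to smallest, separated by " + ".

28657 + 10946 + 1597 + 13 + 5 + 1

subtract 28657 from 41219: 12562 remains
subtract 10946 from 12562: 1616 remains
subtract 1597 from 1616: 19 remains
subtract 13 from 19: 6 remains
subtract 5 from 6: 1 remains
subtract 1 from 1: 0 remains
So 41219 = 28657 + 10946 + 1597 + 13 + 5 + 1, with no two terms consecutive in the sequence.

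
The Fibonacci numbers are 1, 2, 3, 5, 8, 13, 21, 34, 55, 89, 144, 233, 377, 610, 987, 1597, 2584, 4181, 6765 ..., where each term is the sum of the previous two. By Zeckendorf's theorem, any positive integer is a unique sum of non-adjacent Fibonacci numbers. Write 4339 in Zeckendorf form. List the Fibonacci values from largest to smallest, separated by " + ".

4181 + 144 + 13 + 1

Greedily peel off the largest Fibonacci term at each step:
largest Fibonacci ≤ 4339 is 4181; 4339 − 4181 = 158
largest Fibonacci ≤ 158 is 144; 158 − 144 = 14
largest Fibonacci ≤ 14 is 13; 14 − 13 = 1
largest Fibonacci ≤ 1 is 1; 1 − 1 = 0
So 4339 = 4181 + 144 + 13 + 1, with no two terms consecutive in the sequence.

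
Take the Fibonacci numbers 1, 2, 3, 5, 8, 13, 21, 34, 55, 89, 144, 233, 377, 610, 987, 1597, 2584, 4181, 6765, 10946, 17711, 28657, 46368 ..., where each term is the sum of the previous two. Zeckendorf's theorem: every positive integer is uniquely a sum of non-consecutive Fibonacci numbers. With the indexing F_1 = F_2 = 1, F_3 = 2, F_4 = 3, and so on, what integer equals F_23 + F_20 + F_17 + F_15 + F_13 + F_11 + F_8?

F_23 + F_20 + F_17 + F_15 + F_13 + F_11 + F_8 = 28657 + 6765 + 1597 + 610 + 233 + 89 + 21 = 37972.

37972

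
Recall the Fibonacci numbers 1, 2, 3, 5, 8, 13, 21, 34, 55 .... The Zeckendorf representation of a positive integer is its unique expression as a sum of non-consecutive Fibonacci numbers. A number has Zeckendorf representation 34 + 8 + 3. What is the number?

34 + 8 + 3 = 45.

45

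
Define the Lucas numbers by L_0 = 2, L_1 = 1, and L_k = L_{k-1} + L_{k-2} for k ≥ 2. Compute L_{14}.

Iterating the recurrence up to L_{7} = 29 and L_{6} = 18:
L_{8} = L_{7} + L_{6} = 29 + 18 = 47
L_{9} = L_{8} + L_{7} = 47 + 29 = 76
L_{10} = L_{9} + L_{8} = 76 + 47 = 123
L_{11} = L_{10} + L_{9} = 123 + 76 = 199
L_{12} = L_{11} + L_{10} = 199 + 123 = 322
L_{13} = L_{12} + L_{11} = 322 + 199 = 521
L_{14} = L_{13} + L_{12} = 521 + 322 = 843

843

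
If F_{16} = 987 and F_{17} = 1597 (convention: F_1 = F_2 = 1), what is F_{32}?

2178309

By the doubling identity F_{2k} = F_k(2F_{k+1} − F_k): F_{32} = 987·(2·1597 − 987) = 987·2207 = 2178309.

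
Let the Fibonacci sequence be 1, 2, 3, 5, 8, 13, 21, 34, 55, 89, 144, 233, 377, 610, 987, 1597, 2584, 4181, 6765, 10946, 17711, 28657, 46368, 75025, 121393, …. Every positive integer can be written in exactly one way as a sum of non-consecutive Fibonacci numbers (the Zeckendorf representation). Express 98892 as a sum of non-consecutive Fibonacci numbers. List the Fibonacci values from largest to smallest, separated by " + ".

75025 + 17711 + 4181 + 1597 + 377 + 1

Repeatedly subtract the largest Fibonacci number that fits:
largest Fibonacci ≤ 98892 is 75025; 98892 − 75025 = 23867
largest Fibonacci ≤ 23867 is 17711; 23867 − 17711 = 6156
largest Fibonacci ≤ 6156 is 4181; 6156 − 4181 = 1975
largest Fibonacci ≤ 1975 is 1597; 1975 − 1597 = 378
largest Fibonacci ≤ 378 is 377; 378 − 377 = 1
largest Fibonacci ≤ 1 is 1; 1 − 1 = 0
So 98892 = 75025 + 17711 + 4181 + 1597 + 377 + 1, with no two terms consecutive in the sequence.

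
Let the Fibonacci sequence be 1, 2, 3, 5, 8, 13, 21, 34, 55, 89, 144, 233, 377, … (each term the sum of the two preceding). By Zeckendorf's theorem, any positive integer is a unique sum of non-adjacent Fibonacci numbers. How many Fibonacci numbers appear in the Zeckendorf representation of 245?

245 − 233 = 12
12 − 8 = 4
4 − 3 = 1
1 − 1 = 0
245 = 233 + 8 + 3 + 1, which has 4 terms.

4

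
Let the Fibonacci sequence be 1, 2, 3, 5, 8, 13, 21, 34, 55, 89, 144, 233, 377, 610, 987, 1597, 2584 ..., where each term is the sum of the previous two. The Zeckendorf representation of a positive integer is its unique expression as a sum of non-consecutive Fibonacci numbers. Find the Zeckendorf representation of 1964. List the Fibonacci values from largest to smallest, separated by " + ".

take 1597 (≤ 1964); 1964 − 1597 = 367
take 233 (≤ 367); 367 − 233 = 134
take 89 (≤ 134); 134 − 89 = 45
take 34 (≤ 45); 45 − 34 = 11
take 8 (≤ 11); 11 − 8 = 3
take 3 (≤ 3); 3 − 3 = 0
So 1964 = 1597 + 233 + 89 + 34 + 8 + 3, with no two terms consecutive in the sequence.

1597 + 233 + 89 + 34 + 8 + 3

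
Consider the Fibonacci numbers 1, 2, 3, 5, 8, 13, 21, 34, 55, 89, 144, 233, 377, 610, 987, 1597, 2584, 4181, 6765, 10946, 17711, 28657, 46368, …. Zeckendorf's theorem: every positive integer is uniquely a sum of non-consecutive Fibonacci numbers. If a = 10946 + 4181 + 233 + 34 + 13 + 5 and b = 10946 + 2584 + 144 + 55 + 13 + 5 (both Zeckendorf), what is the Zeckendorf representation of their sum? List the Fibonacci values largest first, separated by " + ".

28657 + 377 + 89 + 34 + 2

The two numbers are 15412 and 13747, so their sum is 29159.
Repeatedly subtract the largest Fibonacci number that fits:
take 28657 (≤ 29159); 29159 − 28657 = 502
take 377 (≤ 502); 502 − 377 = 125
take 89 (≤ 125); 125 − 89 = 36
take 34 (≤ 36); 36 − 34 = 2
take 2 (≤ 2); 2 − 2 = 0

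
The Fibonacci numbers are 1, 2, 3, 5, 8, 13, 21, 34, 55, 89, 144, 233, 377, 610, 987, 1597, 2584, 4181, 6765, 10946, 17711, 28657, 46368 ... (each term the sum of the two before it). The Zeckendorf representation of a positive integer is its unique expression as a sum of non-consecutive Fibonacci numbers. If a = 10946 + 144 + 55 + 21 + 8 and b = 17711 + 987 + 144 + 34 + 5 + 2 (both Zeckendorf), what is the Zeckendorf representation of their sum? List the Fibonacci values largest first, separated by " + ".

28657 + 987 + 377 + 34 + 2

The two numbers are 11174 and 18883, so their sum is 30057.
subtract 28657 from 30057: 1400 remains
subtract 987 from 1400: 413 remains
subtract 377 from 413: 36 remains
subtract 34 from 36: 2 remains
subtract 2 from 2: 0 remains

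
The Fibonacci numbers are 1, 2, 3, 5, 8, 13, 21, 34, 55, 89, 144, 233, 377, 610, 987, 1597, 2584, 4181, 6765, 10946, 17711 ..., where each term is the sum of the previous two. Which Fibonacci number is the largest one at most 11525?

10946

10946 ≤ 11525 < 17711, so the largest Fibonacci number not exceeding 11525 is 10946.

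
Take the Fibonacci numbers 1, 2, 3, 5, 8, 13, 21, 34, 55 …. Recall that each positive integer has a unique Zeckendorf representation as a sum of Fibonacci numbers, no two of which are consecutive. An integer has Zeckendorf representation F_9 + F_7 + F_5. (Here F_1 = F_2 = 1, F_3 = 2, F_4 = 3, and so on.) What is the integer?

F_9 + F_7 + F_5 = 34 + 13 + 5 = 52.

52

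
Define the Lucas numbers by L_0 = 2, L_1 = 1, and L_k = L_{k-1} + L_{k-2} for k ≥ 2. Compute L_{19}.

9349

Iterating the recurrence up to L_{12} = 322 and L_{11} = 199:
L_{13} = L_{12} + L_{11} = 322 + 199 = 521
L_{14} = L_{13} + L_{12} = 521 + 322 = 843
L_{15} = L_{14} + L_{13} = 843 + 521 = 1364
L_{16} = L_{15} + L_{14} = 1364 + 843 = 2207
L_{17} = L_{16} + L_{15} = 2207 + 1364 = 3571
L_{18} = L_{17} + L_{16} = 3571 + 2207 = 5778
L_{19} = L_{18} + L_{17} = 5778 + 3571 = 9349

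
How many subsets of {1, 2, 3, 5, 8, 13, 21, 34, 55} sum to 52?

4

Each representation comes from the Zeckendorf form by replacing some F_k with F_{k−1} + F_{k−2} where possible.
52 = 34+13+5 = 34+13+3+2 = 34+8+5+3+2 = 21+13+8+5+3+2 — 4 representations.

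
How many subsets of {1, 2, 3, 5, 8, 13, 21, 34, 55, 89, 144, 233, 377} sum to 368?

4

368 = 233+89+34+8+3+1 = 233+89+21+13+8+3+1 = 233+55+34+21+13+8+3+1 = 144+89+55+34+21+13+8+3+1 — 4 representations.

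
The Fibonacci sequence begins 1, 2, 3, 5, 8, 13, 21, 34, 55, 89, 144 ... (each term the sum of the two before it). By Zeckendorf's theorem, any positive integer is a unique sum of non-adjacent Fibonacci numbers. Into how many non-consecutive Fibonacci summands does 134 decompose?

4

134 − 89 = 45
45 − 34 = 11
11 − 8 = 3
3 − 3 = 0
134 = 89 + 34 + 8 + 3, which has 4 terms.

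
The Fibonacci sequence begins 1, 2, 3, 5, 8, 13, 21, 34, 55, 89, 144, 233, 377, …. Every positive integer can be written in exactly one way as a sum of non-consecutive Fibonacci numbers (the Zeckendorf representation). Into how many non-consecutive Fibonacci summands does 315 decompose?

Greedily peel off the largest Fibonacci term at each step:
largest Fibonacci ≤ 315 is 233; 315 − 233 = 82
largest Fibonacci ≤ 82 is 55; 82 − 55 = 27
largest Fibonacci ≤ 27 is 21; 27 − 21 = 6
largest Fibonacci ≤ 6 is 5; 6 − 5 = 1
largest Fibonacci ≤ 1 is 1; 1 − 1 = 0
315 = 233 + 55 + 21 + 5 + 1, which has 5 terms.

5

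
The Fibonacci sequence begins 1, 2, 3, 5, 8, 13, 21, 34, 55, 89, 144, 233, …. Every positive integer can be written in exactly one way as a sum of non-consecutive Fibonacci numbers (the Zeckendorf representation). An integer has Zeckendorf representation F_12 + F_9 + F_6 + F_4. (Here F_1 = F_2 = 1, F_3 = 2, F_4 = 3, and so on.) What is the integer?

189

F_12 + F_9 + F_6 + F_4 = 144 + 34 + 8 + 3 = 189.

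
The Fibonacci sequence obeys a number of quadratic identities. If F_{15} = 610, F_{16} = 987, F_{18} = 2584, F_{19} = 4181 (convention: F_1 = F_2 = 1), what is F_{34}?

5702887

By the addition formula F_{m+n} = F_m F_{n+1} + F_{m−1} F_n with m=16, n=18: F_{34} = 987·4181 + 610·2584 = 4126647 + 1576240 = 5702887.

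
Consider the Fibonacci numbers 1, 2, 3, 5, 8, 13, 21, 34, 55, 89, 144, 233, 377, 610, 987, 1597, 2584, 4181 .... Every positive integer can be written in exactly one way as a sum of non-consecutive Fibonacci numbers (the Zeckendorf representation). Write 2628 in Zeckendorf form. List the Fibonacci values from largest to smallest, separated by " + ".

2584 ≤ 2628 < 4181, so take 2584; remainder 44
34 ≤ 44 < 55, so take 34; remainder 10
8 ≤ 10 < 13, so take 8; remainder 2
2 ≤ 2 < 3, so take 2; remainder 0
So 2628 = 2584 + 34 + 8 + 2, with no two terms consecutive in the sequence.

2584 + 34 + 8 + 2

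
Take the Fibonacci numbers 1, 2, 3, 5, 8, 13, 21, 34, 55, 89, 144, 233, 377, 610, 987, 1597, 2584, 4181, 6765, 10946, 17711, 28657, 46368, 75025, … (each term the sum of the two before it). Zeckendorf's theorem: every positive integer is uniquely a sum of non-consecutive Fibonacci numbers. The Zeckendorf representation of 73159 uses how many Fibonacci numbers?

subtract 46368 from 73159: 26791 remains
subtract 17711 from 26791: 9080 remains
subtract 6765 from 9080: 2315 remains
subtract 1597 from 2315: 718 remains
subtract 610 from 718: 108 remains
subtract 89 from 108: 19 remains
subtract 13 from 19: 6 remains
subtract 5 from 6: 1 remains
subtract 1 from 1: 0 remains
73159 = 46368 + 17711 + 6765 + 1597 + 610 + 89 + 13 + 5 + 1, which has 9 terms.

9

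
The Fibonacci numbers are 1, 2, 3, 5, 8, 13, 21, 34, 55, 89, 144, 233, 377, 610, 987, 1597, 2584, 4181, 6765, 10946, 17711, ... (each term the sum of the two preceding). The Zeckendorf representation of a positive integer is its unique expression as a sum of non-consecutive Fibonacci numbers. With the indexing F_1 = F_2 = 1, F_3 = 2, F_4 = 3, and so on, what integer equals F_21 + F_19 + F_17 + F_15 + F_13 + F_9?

F_21 + F_19 + F_17 + F_15 + F_13 + F_9 = 10946 + 4181 + 1597 + 610 + 233 + 34 = 17601.

17601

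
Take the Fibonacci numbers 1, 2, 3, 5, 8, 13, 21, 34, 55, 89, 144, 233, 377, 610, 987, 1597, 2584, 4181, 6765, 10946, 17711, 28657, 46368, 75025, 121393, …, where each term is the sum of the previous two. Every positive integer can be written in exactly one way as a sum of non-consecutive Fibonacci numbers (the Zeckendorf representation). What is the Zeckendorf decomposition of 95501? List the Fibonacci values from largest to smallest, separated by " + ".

75025 + 17711 + 2584 + 144 + 34 + 3

Repeatedly subtract the largest Fibonacci number that fits:
largest Fibonacci ≤ 95501 is 75025; 95501 − 75025 = 20476
largest Fibonacci ≤ 20476 is 17711; 20476 − 17711 = 2765
largest Fibonacci ≤ 2765 is 2584; 2765 − 2584 = 181
largest Fibonacci ≤ 181 is 144; 181 − 144 = 37
largest Fibonacci ≤ 37 is 34; 37 − 34 = 3
largest Fibonacci ≤ 3 is 3; 3 − 3 = 0
So 95501 = 75025 + 17711 + 2584 + 144 + 34 + 3, with no two terms consecutive in the sequence.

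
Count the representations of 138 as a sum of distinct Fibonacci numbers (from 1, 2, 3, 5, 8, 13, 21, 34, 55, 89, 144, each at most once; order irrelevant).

138 = 89+34+13+2 = 89+34+8+5+2 = 89+21+13+8+5+2 = 55+34+21+13+8+5+2 — 4 representations.

4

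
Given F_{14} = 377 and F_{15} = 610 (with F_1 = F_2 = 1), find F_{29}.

514229

By F_{2k+1} = F_k² + F_{k+1}²: F_{29} = 377² + 610² = 142129 + 372100 = 514229.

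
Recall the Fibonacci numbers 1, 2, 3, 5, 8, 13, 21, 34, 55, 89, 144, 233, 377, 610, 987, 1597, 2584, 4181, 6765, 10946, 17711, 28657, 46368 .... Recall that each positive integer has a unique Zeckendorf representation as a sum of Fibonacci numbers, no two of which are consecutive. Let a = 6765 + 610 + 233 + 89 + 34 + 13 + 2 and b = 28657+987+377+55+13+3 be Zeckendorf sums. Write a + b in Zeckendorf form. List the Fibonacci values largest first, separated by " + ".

28657 + 6765 + 1597 + 610 + 144 + 55 + 8 + 2

The two numbers are 7746 and 30092, so their sum is 37838.
Repeatedly subtract the largest Fibonacci number that fits:
take 28657 (≤ 37838); 37838 − 28657 = 9181
take 6765 (≤ 9181); 9181 − 6765 = 2416
take 1597 (≤ 2416); 2416 − 1597 = 819
take 610 (≤ 819); 819 − 610 = 209
take 144 (≤ 209); 209 − 144 = 65
take 55 (≤ 65); 65 − 55 = 10
take 8 (≤ 10); 10 − 8 = 2
take 2 (≤ 2); 2 − 2 = 0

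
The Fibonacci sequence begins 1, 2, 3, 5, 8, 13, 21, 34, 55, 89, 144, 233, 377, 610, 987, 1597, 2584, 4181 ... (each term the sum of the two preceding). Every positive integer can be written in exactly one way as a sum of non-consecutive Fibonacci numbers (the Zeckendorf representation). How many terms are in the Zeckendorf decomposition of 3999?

7

Repeatedly subtract the largest Fibonacci number that fits:
2584 ≤ 3999 < 4181, so take 2584; remainder 1415
987 ≤ 1415 < 1597, so take 987; remainder 428
377 ≤ 428 < 610, so take 377; remainder 51
34 ≤ 51 < 55, so take 34; remainder 17
13 ≤ 17 < 21, so take 13; remainder 4
3 ≤ 4 < 5, so take 3; remainder 1
1 ≤ 1 < 2, so take 1; remainder 0
3999 = 2584 + 987 + 377 + 34 + 13 + 3 + 1, which has 7 terms.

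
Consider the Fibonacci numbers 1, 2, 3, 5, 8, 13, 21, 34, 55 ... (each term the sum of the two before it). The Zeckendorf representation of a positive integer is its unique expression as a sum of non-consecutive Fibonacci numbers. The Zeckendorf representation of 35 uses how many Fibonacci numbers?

2

34 ≤ 35 < 55, so take 34; remainder 1
1 ≤ 1 < 2, so take 1; remainder 0
35 = 34 + 1, which has 2 terms.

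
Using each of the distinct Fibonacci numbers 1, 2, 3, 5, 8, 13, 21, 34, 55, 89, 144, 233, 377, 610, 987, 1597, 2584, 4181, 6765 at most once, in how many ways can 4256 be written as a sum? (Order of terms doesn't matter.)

Each representation comes from the Zeckendorf form by replacing some F_k with F_{k−1} + F_{k−2} where possible.
4256 = 4181+55+13+5+2 = 4181+34+21+13+5+2 = 2584+1597+55+13+5+2 = … (7 more), for 10 in all.

10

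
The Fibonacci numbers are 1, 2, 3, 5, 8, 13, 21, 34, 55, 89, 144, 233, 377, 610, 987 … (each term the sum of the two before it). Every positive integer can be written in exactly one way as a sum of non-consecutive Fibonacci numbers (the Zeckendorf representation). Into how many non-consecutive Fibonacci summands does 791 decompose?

4

Greedily peel off the largest Fibonacci term at each step:
610 ≤ 791 < 987, so take 610; remainder 181
144 ≤ 181 < 233, so take 144; remainder 37
34 ≤ 37 < 55, so take 34; remainder 3
3 ≤ 3 < 5, so take 3; remainder 0
791 = 610 + 144 + 34 + 3, which has 4 terms.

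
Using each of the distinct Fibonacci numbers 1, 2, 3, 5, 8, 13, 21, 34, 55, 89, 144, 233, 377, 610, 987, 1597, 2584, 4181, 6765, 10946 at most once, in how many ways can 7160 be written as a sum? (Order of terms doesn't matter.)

45

Each representation comes from the Zeckendorf form by replacing some F_k with F_{k−1} + F_{k−2} where possible.
7160 = 6765+377+13+5 = 6765+377+13+3+2 = 6765+233+144+13+5 = … (42 more), for 45 in all.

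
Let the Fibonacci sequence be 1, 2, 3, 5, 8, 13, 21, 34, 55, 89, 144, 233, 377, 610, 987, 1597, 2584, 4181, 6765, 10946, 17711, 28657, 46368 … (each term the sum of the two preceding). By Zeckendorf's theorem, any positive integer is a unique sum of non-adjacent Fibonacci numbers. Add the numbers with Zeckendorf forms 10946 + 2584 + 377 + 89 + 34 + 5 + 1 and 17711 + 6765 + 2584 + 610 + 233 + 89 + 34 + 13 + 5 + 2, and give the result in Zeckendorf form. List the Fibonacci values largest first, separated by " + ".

The two numbers are 14036 and 28046, so their sum is 42082.
42082: greatest Fibonacci not exceeding it is 28657, leaving 13425
13425: greatest Fibonacci not exceeding it is 10946, leaving 2479
2479: greatest Fibonacci not exceeding it is 1597, leaving 882
882: greatest Fibonacci not exceeding it is 610, leaving 272
272: greatest Fibonacci not exceeding it is 233, leaving 39
39: greatest Fibonacci not exceeding it is 34, leaving 5
5: greatest Fibonacci not exceeding it is 5, leaving 0

28657 + 10946 + 1597 + 610 + 233 + 34 + 5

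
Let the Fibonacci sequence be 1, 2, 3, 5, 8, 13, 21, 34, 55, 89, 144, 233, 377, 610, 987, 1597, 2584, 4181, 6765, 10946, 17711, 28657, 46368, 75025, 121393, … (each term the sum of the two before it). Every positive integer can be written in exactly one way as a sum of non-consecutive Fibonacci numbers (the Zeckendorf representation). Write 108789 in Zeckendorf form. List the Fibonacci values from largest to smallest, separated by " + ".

75025 + 28657 + 4181 + 610 + 233 + 55 + 21 + 5 + 2

largest Fibonacci ≤ 108789 is 75025; 108789 − 75025 = 33764
largest Fibonacci ≤ 33764 is 28657; 33764 − 28657 = 5107
largest Fibonacci ≤ 5107 is 4181; 5107 − 4181 = 926
largest Fibonacci ≤ 926 is 610; 926 − 610 = 316
largest Fibonacci ≤ 316 is 233; 316 − 233 = 83
largest Fibonacci ≤ 83 is 55; 83 − 55 = 28
largest Fibonacci ≤ 28 is 21; 28 − 21 = 7
largest Fibonacci ≤ 7 is 5; 7 − 5 = 2
largest Fibonacci ≤ 2 is 2; 2 − 2 = 0
So 108789 = 75025 + 28657 + 4181 + 610 + 233 + 55 + 21 + 5 + 2, with no two terms consecutive in the sequence.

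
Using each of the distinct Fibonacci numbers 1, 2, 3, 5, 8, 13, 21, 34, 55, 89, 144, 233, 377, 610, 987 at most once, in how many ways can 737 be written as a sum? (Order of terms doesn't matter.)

737 = 610+89+34+3+1 = 610+89+21+13+3+1 = 377+233+89+34+3+1 = … (9 more), for 12 in all.

12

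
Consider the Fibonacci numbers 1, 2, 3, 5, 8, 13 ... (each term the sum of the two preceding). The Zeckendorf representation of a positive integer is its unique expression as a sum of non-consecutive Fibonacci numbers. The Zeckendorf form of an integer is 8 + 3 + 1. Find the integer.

12

8 + 3 + 1 = 12.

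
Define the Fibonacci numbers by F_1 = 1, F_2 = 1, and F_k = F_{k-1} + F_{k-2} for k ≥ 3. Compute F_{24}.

46368

Iterating the recurrence up to F_{20} = 6765 and F_{19} = 4181:
F_{21} = F_{20} + F_{19} = 6765 + 4181 = 10946
F_{22} = F_{21} + F_{20} = 10946 + 6765 = 17711
F_{23} = F_{22} + F_{21} = 17711 + 10946 = 28657
F_{24} = F_{23} + F_{22} = 28657 + 17711 = 46368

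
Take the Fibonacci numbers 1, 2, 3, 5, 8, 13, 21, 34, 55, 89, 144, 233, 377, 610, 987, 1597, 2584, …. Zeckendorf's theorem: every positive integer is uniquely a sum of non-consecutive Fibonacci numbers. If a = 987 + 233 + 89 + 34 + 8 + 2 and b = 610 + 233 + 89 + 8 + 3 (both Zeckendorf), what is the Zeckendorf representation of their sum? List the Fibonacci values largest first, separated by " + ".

The two numbers are 1353 and 943, so their sum is 2296.
Greedily peel off the largest Fibonacci term at each step:
1597 ≤ 2296 < 2584, so take 1597; remainder 699
610 ≤ 699 < 987, so take 610; remainder 89
89 ≤ 89 < 144, so take 89; remainder 0

1597 + 610 + 89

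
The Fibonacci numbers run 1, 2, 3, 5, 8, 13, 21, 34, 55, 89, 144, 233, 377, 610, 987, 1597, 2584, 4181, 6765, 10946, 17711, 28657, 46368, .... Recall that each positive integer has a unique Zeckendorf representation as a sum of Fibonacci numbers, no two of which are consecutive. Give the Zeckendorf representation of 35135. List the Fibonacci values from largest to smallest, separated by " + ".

28657 + 4181 + 1597 + 610 + 89 + 1

Greedily peel off the largest Fibonacci term at each step:
28657 ≤ 35135 < 46368, so take 28657; remainder 6478
4181 ≤ 6478 < 6765, so take 4181; remainder 2297
1597 ≤ 2297 < 2584, so take 1597; remainder 700
610 ≤ 700 < 987, so take 610; remainder 90
89 ≤ 90 < 144, so take 89; remainder 1
1 ≤ 1 < 2, so take 1; remainder 0
So 35135 = 28657 + 4181 + 1597 + 610 + 89 + 1, with no two terms consecutive in the sequence.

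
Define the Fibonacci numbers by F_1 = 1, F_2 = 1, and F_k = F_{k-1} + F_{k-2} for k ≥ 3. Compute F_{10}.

Iterating the recurrence up to F_{3} = 2 and F_{2} = 1:
F_{4} = F_{3} + F_{2} = 2 + 1 = 3
F_{5} = F_{4} + F_{3} = 3 + 2 = 5
F_{6} = F_{5} + F_{4} = 5 + 3 = 8
F_{7} = F_{6} + F_{5} = 8 + 5 = 13
F_{8} = F_{7} + F_{6} = 13 + 8 = 21
F_{9} = F_{8} + F_{7} = 21 + 13 = 34
F_{10} = F_{9} + F_{8} = 34 + 21 = 55

55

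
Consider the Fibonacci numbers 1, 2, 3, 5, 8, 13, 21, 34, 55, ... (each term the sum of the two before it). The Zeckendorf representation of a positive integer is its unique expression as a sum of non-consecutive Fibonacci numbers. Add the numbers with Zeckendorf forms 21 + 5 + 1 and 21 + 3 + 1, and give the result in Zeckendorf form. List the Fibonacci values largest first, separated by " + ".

34 + 13 + 5

The two numbers are 27 and 25, so their sum is 52.
Greedy algorithm:
52 − 34 = 18
18 − 13 = 5
5 − 5 = 0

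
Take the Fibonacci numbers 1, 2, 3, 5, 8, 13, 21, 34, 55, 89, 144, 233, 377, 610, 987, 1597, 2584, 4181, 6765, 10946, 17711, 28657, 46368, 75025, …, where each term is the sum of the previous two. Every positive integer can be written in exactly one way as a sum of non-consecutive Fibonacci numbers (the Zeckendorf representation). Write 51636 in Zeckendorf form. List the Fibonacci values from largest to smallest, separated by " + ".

46368 + 4181 + 987 + 89 + 8 + 3

Greedily peel off the largest Fibonacci term at each step:
51636: greatest Fibonacci not exceeding it is 46368, leaving 5268
5268: greatest Fibonacci not exceeding it is 4181, leaving 1087
1087: greatest Fibonacci not exceeding it is 987, leaving 100
100: greatest Fibonacci not exceeding it is 89, leaving 11
11: greatest Fibonacci not exceeding it is 8, leaving 3
3: greatest Fibonacci not exceeding it is 3, leaving 0
So 51636 = 46368 + 4181 + 987 + 89 + 8 + 3, with no two terms consecutive in the sequence.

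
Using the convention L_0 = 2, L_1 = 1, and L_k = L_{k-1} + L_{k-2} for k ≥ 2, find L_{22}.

Iterating the recurrence up to L_{17} = 3571 and L_{16} = 2207:
L_{18} = L_{17} + L_{16} = 3571 + 2207 = 5778
L_{19} = L_{18} + L_{17} = 5778 + 3571 = 9349
L_{20} = L_{19} + L_{18} = 9349 + 5778 = 15127
L_{21} = L_{20} + L_{19} = 15127 + 9349 = 24476
L_{22} = L_{21} + L_{20} = 24476 + 15127 = 39603

39603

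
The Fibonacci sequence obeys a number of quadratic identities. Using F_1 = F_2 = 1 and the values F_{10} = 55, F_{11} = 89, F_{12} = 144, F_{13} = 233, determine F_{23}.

28657

By the addition formula F_{m+n} = F_m F_{n+1} + F_{m−1} F_n with m=13, n=10: F_{23} = 233·89 + 144·55 = 20737 + 7920 = 28657.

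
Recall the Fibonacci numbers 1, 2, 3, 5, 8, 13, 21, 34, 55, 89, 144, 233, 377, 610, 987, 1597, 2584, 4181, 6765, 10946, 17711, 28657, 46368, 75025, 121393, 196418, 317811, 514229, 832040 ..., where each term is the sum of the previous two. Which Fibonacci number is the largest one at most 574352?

514229

514229 ≤ 574352 < 832040, so the largest Fibonacci number not exceeding 574352 is 514229.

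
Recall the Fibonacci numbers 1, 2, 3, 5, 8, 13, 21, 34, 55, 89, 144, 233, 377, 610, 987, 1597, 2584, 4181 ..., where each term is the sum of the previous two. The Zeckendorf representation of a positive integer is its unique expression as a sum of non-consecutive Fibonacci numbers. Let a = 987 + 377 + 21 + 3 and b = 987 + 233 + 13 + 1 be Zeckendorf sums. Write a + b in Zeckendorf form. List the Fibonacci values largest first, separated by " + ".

The two numbers are 1388 and 1234, so their sum is 2622.
2622: greatest Fibonacci not exceeding it is 2584, leaving 38
38: greatest Fibonacci not exceeding it is 34, leaving 4
4: greatest Fibonacci not exceeding it is 3, leaving 1
1: greatest Fibonacci not exceeding it is 1, leaving 0

2584 + 34 + 3 + 1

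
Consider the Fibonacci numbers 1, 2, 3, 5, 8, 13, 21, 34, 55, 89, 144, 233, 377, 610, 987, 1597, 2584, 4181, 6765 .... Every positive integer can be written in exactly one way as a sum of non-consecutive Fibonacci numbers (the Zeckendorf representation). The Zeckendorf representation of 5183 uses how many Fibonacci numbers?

4

largest Fibonacci ≤ 5183 is 4181; 5183 − 4181 = 1002
largest Fibonacci ≤ 1002 is 987; 1002 − 987 = 15
largest Fibonacci ≤ 15 is 13; 15 − 13 = 2
largest Fibonacci ≤ 2 is 2; 2 − 2 = 0
5183 = 4181 + 987 + 13 + 2, which has 4 terms.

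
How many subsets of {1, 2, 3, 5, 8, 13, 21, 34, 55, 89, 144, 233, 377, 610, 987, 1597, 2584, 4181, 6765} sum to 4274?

19

Each representation comes from the Zeckendorf form by replacing some F_k with F_{k−1} + F_{k−2} where possible.
4274 = 4181+89+3+1 = 4181+55+34+3+1 = 2584+1597+89+3+1 = … (16 more), for 19 in all.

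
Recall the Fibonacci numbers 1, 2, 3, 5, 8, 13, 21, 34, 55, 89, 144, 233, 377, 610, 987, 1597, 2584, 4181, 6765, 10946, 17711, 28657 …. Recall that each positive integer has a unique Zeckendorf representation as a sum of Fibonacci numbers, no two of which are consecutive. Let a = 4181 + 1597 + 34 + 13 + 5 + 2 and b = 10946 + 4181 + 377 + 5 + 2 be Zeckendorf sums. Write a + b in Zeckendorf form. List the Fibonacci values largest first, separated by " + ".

17711 + 2584 + 987 + 55 + 5 + 1

The two numbers are 5832 and 15511, so their sum is 21343.
largest Fibonacci ≤ 21343 is 17711; 21343 − 17711 = 3632
largest Fibonacci ≤ 3632 is 2584; 3632 − 2584 = 1048
largest Fibonacci ≤ 1048 is 987; 1048 − 987 = 61
largest Fibonacci ≤ 61 is 55; 61 − 55 = 6
largest Fibonacci ≤ 6 is 5; 6 − 5 = 1
largest Fibonacci ≤ 1 is 1; 1 − 1 = 0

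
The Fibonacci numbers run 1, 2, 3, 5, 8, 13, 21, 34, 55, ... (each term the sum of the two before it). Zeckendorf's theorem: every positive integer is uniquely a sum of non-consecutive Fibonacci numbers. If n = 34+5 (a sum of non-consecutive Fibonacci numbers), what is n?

34+5 = 39.

39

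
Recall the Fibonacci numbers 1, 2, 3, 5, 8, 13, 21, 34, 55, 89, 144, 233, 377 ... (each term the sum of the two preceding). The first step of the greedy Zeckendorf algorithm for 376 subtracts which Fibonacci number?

233

233 ≤ 376 < 377, so the largest Fibonacci number not exceeding 376 is 233.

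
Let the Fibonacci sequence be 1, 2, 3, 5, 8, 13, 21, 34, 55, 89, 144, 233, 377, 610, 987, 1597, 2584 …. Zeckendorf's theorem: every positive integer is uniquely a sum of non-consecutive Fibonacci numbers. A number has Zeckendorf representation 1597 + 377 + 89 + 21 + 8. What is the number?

2092

1597 + 377 + 89 + 21 + 8 = 2092.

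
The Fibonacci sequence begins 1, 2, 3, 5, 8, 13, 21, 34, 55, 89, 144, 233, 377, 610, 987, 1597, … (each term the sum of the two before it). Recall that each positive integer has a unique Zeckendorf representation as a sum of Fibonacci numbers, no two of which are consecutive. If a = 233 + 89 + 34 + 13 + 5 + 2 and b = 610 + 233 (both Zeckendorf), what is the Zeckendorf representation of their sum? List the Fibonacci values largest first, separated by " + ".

987 + 144 + 55 + 21 + 8 + 3 + 1

The two numbers are 376 and 843, so their sum is 1219.
Greedily peel off the largest Fibonacci term at each step:
1219 − 987 = 232
232 − 144 = 88
88 − 55 = 33
33 − 21 = 12
12 − 8 = 4
4 − 3 = 1
1 − 1 = 0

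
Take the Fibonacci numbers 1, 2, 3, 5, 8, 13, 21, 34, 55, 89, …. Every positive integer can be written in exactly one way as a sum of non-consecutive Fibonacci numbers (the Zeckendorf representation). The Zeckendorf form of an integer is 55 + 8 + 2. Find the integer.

65

55 + 8 + 2 = 65.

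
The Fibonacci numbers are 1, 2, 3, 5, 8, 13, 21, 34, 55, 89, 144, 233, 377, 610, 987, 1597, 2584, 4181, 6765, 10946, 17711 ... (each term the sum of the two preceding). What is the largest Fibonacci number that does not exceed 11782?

10946 ≤ 11782 < 17711, so the largest Fibonacci number not exceeding 11782 is 10946.

10946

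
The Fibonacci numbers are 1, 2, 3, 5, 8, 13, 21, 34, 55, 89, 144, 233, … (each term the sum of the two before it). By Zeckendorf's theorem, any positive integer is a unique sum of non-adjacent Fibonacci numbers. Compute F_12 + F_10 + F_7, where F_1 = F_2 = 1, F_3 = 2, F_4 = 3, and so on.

F_12 + F_10 + F_7 = 144 + 55 + 13 = 212.

212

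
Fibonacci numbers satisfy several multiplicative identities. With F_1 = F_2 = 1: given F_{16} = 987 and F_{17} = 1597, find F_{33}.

3524578

By F_{2k+1} = F_k² + F_{k+1}²: F_{33} = 987² + 1597² = 974169 + 2550409 = 3524578.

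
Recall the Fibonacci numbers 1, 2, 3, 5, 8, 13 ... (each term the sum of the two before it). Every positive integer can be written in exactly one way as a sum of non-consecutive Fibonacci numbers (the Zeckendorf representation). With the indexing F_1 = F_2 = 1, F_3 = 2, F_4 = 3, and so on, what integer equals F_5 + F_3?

7

F_5 + F_3 = 5 + 2 = 7.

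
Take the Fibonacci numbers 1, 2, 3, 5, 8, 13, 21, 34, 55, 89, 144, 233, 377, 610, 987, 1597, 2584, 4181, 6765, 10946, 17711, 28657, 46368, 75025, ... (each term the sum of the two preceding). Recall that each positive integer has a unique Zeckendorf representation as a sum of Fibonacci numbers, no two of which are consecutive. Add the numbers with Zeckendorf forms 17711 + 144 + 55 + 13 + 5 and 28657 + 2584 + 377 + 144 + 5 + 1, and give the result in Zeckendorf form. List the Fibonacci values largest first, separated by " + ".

46368 + 2584 + 610 + 89 + 34 + 8 + 3

The two numbers are 17928 and 31768, so their sum is 49696.
Greedily peel off the largest Fibonacci term at each step:
49696: greatest Fibonacci not exceeding it is 46368, leaving 3328
3328: greatest Fibonacci not exceeding it is 2584, leaving 744
744: greatest Fibonacci not exceeding it is 610, leaving 134
134: greatest Fibonacci not exceeding it is 89, leaving 45
45: greatest Fibonacci not exceeding it is 34, leaving 11
11: greatest Fibonacci not exceeding it is 8, leaving 3
3: greatest Fibonacci not exceeding it is 3, leaving 0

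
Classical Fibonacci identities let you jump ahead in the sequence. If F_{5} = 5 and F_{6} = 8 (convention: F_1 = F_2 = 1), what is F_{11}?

89

By F_{2k+1} = F_k² + F_{k+1}²: F_{11} = 5² + 8² = 25 + 64 = 89.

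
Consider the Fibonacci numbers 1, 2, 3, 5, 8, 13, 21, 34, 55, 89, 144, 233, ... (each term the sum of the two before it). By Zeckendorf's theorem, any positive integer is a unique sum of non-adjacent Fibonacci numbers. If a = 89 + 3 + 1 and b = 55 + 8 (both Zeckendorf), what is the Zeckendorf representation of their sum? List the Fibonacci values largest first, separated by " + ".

The two numbers are 93 and 63, so their sum is 156.
Repeatedly subtract the largest Fibonacci number that fits:
156: greatest Fibonacci not exceeding it is 144, leaving 12
12: greatest Fibonacci not exceeding it is 8, leaving 4
4: greatest Fibonacci not exceeding it is 3, leaving 1
1: greatest Fibonacci not exceeding it is 1, leaving 0

144 + 8 + 3 + 1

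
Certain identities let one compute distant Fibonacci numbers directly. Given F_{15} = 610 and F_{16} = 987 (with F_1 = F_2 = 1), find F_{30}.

832040

By the doubling identity F_{2k} = F_k(2F_{k+1} − F_k): F_{30} = 610·(2·987 − 610) = 610·1364 = 832040.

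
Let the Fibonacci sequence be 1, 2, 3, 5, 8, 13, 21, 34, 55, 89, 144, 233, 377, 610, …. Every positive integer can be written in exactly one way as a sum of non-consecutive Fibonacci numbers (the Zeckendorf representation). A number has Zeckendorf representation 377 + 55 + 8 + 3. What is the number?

377 + 55 + 8 + 3 = 443.

443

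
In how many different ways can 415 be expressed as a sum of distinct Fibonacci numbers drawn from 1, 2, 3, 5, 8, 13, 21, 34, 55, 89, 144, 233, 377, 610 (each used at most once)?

9

Each representation comes from the Zeckendorf form by replacing some F_k with F_{k−1} + F_{k−2} where possible.
415 = 377+34+3+1 = 377+21+13+3+1 = 233+144+34+3+1 = 377+21+8+5+3+1 = … (5 more), for 9 in all.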